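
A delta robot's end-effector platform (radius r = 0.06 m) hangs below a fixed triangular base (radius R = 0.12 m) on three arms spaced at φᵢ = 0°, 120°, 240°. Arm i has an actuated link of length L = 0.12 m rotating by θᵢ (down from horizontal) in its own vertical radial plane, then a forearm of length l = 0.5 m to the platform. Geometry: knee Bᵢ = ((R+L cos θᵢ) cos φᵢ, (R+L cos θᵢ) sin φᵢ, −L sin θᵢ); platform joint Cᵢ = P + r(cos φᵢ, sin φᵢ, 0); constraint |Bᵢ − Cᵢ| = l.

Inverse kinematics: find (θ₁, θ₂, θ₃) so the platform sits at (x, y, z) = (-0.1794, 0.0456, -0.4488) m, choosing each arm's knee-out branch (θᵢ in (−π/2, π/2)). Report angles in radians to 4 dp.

θ₁ = 0.6981, θ₂ = -0.2616, θ₃ = 0.0001

arm 1 (φ=0.0°): x'=-0.1794, y'=0.0456
  A=0.2394, B=-0.4488, C=(l²−L²−A²−y'²−z²)/(2L)=-0.1051
  γ=atan2(-0.4488,0.2394)=-1.0808;  ψ=arccos(-0.2065)=1.7788;  θ1=γ+ψ≈0.6981
φ2=120.0° → target in arm frame (0.1292, 0.1326)
  e−x'=-0.0692;  (l²−L²−(e−x')²−y'²−z²)/2L = 0.0492
  θ2 = atan2(B,A) + arccos(C/0.4541) = -0.2616
rotate P by −φ3: (0.0502, -0.1782, -0.4488)
  e−x'=0.0098;  (l²−L²−(e−x')²−y'²−z²)/2L = 0.0097
  θ3 = atan2(B,A) + arccos(C/0.4489) = 0.0001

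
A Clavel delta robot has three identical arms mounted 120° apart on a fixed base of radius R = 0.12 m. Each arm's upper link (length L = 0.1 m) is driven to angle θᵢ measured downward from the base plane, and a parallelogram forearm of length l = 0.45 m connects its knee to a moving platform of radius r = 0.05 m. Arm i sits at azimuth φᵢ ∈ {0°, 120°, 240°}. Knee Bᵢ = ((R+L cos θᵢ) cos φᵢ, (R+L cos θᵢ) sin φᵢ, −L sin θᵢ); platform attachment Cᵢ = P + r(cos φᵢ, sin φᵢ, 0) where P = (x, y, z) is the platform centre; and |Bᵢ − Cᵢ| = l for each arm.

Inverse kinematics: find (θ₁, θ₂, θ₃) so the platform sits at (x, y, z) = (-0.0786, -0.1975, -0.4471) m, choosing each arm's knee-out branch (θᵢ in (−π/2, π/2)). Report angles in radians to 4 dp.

φ1=0.0° → target in arm frame (-0.0786, -0.1975)
  A cos θ + B sin θ = C:  0.1486·cos θ + -0.4471·sin θ = -0.3424
  θ1 = atan2(B,A) + arccos(C/0.4711) = 1.1345
arm 2 (φ=120.0°): x'=-0.1317, y'=0.1668
  A cos θ + B sin θ = C:  0.2017·cos θ + -0.4471·sin θ = -0.3796
  γ=atan2(-0.4471,0.2017)=-1.1469;  ψ=arccos(-0.7740)=2.4559;  θ2=γ+ψ≈1.3089
arm 3 (φ=240.0°): x'=0.2103, y'=0.0307
  A cos θ + B sin θ = C:  -0.1403·cos θ + -0.4471·sin θ = -0.1402
  √(A²+B²)=0.4686;  θ3 = -1.8749+1.8746 ≈ -0.0004

θ₁ = 1.1345, θ₂ = 1.3089, θ₃ = -0.0004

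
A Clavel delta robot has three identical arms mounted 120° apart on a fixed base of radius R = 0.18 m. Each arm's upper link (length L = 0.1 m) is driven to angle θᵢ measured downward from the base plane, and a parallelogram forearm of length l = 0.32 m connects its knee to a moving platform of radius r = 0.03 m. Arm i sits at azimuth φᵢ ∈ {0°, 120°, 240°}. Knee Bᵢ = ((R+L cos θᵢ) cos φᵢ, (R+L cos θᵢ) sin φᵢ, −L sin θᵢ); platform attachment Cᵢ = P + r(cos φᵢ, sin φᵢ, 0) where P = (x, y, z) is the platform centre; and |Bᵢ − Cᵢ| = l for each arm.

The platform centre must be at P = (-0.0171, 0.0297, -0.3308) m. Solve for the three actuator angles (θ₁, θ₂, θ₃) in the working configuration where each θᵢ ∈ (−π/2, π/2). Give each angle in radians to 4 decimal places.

arm 1 (φ=0.0°): x'=-0.0171, y'=0.0297
  A=0.1671, B=-0.3308, C=(l²−L²−A²−y'²−z²)/(2L)=-0.2292
  √(A²+B²)=0.3706;  θ1 = -1.1030+2.2374 ≈ 1.1344
rotate P by −φ2: (0.0343, 0.0000, -0.3308)
  e−x'=0.1157;  (l²−L²−(e−x')²−y'²−z²)/2L = -0.1521
  θ2 = atan2(B,A) + arccos(C/0.3505) = 0.7855
φ3=240.0° → target in arm frame (-0.0172, -0.0297)
  A cos θ + B sin θ = C:  0.1672·cos θ + -0.3308·sin θ = -0.2293
  γ=atan2(-0.3308,0.1672)=-1.1029;  ψ=arccos(-0.6186)=2.2377;  θ3=γ+ψ≈1.1349

θ₁ = 1.1344, θ₂ = 0.7855, θ₃ = 1.1349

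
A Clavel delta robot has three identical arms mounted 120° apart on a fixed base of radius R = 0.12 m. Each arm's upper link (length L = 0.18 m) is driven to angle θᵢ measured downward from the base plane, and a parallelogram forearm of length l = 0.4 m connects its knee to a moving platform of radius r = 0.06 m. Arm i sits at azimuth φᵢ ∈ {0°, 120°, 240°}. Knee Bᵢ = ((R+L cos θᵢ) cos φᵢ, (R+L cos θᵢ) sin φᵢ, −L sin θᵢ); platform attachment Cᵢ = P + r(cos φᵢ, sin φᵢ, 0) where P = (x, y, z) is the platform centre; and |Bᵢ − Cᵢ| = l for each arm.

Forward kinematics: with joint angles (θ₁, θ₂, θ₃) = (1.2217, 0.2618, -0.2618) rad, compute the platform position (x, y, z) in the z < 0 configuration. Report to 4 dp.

(-0.2468, -0.0709, -0.3081)

S1 = (0.1216·cos0.0°, 0.1216·sin0.0°, -0.1691) = (0.1216, 0.0000, -0.1691)
φ2=120.0°: virtual centre (-0.1169, 0.2025, -0.0466), radius l
φ3=240.0°: virtual centre (-0.1169, -0.2025, 0.0466), radius l
|S₂|²−|S₁|² = 0.0135;  |S₃|²−|S₁|² = 0.0135
[-0.4770 0.4051 0.2451]·P = 0.0135;  [-0.4770 -0.4051 0.4315]·P = 0.0135
Cramer: x(z) = -0.0283+0.7092z;  y(z) = 0.0000+0.2300z
quadratic in z: (1.5559)z²+(0.1258)z+(-0.1089)=0, √Δ=0.8330 → z ∈ {-0.3081, 0.2273}; z = -0.3081 (taking z<0)
x = -0.2468, y = -0.0709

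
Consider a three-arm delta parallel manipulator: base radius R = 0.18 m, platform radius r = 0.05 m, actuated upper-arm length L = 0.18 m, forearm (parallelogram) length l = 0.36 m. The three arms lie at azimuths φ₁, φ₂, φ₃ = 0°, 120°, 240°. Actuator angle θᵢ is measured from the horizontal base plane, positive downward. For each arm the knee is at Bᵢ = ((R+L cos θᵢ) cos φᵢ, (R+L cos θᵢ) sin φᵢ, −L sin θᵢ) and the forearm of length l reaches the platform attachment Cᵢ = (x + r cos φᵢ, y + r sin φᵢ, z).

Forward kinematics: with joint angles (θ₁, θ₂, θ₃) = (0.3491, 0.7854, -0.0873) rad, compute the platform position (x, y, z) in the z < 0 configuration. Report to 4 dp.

(0.0058, -0.0873, -0.2512)

φ1=0.0°: virtual centre (0.2991, 0.0000, -0.0616), radius l
φ2=120.0°: virtual centre (-0.1286, 0.2228, -0.1273), radius l
centre 3 = (0.3093·cos240.0°, 0.3093·sin240.0°, 0.0157) = (-0.1547, -0.2679, 0.0157)
eliminate P² terms by subtracting sphere 1 from 2 and 3
[-0.8556 0.4456 -0.1314]·P = -0.0109;  [-0.9076 -0.5357 0.1545]·P = 0.0026
Cramer: x(z) = 0.0054-0.0018z;  y(z) = -0.0141+0.2915z
quadratic in z: (1.0850)z²+(0.1160)z+(-0.0393)=0, √Δ=0.4291 → z ∈ {-0.2512, 0.1443}; z = -0.2512 (taking z<0)
x = 0.0058, y = -0.0873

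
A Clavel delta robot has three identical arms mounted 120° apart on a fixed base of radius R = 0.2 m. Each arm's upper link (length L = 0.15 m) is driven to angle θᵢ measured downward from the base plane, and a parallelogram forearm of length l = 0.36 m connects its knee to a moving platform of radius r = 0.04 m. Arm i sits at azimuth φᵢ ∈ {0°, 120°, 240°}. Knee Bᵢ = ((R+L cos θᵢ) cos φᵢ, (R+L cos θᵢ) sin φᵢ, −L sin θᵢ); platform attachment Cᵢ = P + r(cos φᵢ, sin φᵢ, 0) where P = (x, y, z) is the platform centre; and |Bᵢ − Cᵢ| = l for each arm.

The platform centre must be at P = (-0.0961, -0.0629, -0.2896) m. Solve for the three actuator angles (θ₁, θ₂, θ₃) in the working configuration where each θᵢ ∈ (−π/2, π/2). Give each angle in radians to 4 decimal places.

θ₁ = 1.1349, θ₂ = 0.6983, θ₃ = -0.0001

arm 1 (φ=0.0°): x'=-0.0961, y'=-0.0629
  e−x'=0.2561;  (l²−L²−(e−x')²−y'²−z²)/2L = -0.1544
  √(A²+B²)=0.3866;  θ1 = -0.8467+1.9816 ≈ 1.1349
arm 2 (φ=120.0°): x'=-0.0064, y'=0.1147
  e−x'=0.1664;  (l²−L²−(e−x')²−y'²−z²)/2L = -0.0587
  √(A²+B²)=0.3340;  θ2 = -1.0492+1.7475 ≈ 0.6983
arm 3 (φ=240.0°): x'=0.1025, y'=-0.0518
  A cos θ + B sin θ = C:  0.0575·cos θ + -0.2896·sin θ = 0.0575
  γ=atan2(-0.2896,0.0575)=-1.3749;  ψ=arccos(0.1947)=1.3748;  θ3=γ+ψ≈-0.0001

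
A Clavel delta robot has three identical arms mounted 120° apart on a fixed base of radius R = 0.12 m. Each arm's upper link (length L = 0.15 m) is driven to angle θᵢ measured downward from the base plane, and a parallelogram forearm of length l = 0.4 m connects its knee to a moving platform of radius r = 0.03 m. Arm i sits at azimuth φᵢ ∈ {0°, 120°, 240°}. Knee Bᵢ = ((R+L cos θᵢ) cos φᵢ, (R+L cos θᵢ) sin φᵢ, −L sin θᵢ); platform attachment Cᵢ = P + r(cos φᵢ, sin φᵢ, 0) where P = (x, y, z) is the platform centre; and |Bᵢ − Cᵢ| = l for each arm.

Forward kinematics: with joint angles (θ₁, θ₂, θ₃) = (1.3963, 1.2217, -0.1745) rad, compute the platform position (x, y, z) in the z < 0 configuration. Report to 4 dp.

arm 1 at φ=0.0°: ρ1 = 0.1160;  S1 = (0.1160, 0.0000, -0.1477)
φ2=120.0°: virtual centre (-0.0707, 0.1224, -0.1410), radius l
φ3=240.0°: virtual centre (-0.1189, -0.2059, 0.0260), radius l
|S₂|²−|S₁|² = 0.0045;  |S₃|²−|S₁|² = 0.0219
linear system: -0.3734x+0.2448y = 0.0045−0.0135z; -0.4698x+-0.4117y = 0.0219−0.3475z
det = 0.2687;  x = -0.0269+0.3373z,  y = -0.0225+0.4592z
sphere 1 gives Az²+Bz+C=0 with A=1.3246, B=0.1784, C=-0.1172;  B²−4AC=0.6530;  roots -0.3723, 0.2377;  negative root z = -0.3723
x = -0.1525, y = -0.1935

(-0.1525, -0.1935, -0.3723)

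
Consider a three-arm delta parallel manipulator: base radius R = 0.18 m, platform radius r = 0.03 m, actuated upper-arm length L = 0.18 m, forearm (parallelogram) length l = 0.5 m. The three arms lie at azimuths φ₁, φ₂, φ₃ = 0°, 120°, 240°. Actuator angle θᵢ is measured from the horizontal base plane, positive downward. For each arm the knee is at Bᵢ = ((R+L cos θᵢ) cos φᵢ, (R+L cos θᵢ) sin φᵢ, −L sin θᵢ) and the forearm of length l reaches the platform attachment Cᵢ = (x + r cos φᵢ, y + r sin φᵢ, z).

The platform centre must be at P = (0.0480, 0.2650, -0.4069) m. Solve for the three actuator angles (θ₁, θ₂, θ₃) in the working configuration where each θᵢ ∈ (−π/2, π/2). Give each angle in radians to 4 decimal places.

θ₁ = 0.4361, θ₂ = -0.2621, θ₃ = 1.3963

φ1=0.0° → target in arm frame (0.0480, 0.2650)
  A cos θ + B sin θ = C:  0.1020·cos θ + -0.4069·sin θ = -0.0794
  √(A²+B²)=0.4195;  θ1 = -1.3252+1.7613 ≈ 0.4361
φ2=120.0° → target in arm frame (0.2055, -0.1741)
  A=-0.0555, B=-0.4069, C=(l²−L²−A²−y'²−z²)/(2L)=0.0518
  θ2 = atan2(B,A) + arccos(C/0.4107) = -0.2621
arm 3 (φ=240.0°): x'=-0.2535, y'=-0.0909
  A cos θ + B sin θ = C:  0.4035·cos θ + -0.4069·sin θ = -0.3307
  γ=atan2(-0.4069,0.4035)=-0.7896;  ψ=arccos(-0.5771)=2.1859;  θ3=γ+ψ≈1.3963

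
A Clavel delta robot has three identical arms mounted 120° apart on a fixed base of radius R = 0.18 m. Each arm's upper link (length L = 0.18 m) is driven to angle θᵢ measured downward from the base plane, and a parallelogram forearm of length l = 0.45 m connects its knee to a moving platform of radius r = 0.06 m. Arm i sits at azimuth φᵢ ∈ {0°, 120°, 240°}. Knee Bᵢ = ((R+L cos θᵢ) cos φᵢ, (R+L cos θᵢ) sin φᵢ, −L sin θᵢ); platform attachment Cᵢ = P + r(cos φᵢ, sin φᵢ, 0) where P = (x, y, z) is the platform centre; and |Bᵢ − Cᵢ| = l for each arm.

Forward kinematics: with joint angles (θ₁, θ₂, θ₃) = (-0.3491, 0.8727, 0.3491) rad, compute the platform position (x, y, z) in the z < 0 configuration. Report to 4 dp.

arm 1 at φ=0.0°: (R−r)+L cos θ1 = 0.2891;  S1 = (0.2891, 0.0000, 0.0616)
arm 2 at φ=120.0°: (R−r)+L cos θ2 = 0.2357;  S2 = (-0.1178, 0.2041, -0.1379)
S3 = (0.2891·cos240.0°, 0.2891·sin240.0°, -0.0616) = (-0.1446, -0.2504, -0.0616)
subtract pairs → two planes through P
plane₁₂: -0.8140x+0.4082y+-0.3989z = -0.0128
Cramer: x(z) = 0.0084-0.3942z;  y(z) = -0.0146+0.1911z
quadratic in z: (1.1919)z²+(0.0926)z+(-0.1197)=0, √Δ=0.7611 → z ∈ {-0.3581, 0.2804}; z = -0.3581 (taking z<0)
x = 0.1496, y = -0.0830

(0.1496, -0.0830, -0.3581)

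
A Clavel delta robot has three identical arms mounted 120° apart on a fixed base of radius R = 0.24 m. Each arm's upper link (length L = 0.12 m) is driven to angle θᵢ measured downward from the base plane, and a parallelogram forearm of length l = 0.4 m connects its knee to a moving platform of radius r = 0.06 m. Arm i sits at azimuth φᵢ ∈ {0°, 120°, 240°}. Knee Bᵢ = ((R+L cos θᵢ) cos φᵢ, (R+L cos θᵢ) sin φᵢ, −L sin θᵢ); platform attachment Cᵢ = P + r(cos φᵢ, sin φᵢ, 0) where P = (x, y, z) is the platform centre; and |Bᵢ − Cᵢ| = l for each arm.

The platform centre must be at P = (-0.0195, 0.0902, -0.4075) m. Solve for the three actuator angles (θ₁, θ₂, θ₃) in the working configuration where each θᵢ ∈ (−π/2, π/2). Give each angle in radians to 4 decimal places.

θ₁ = 1.1344, θ₂ = 0.5235, θ₃ = 1.3965

φ1=0.0° → target in arm frame (-0.0195, 0.0902)
  e−x'=0.1995;  (l²−L²−(e−x')²−y'²−z²)/2L = -0.2850
  γ=atan2(-0.4075,0.1995)=-1.1155;  ψ=arccos(-0.6281)=2.2499;  θ1=γ+ψ≈1.1344
rotate P by −φ2: (0.0879, -0.0282, -0.4075)
  e−x'=0.0921;  (l²−L²−(e−x')²−y'²−z²)/2L = -0.1239
  √(A²+B²)=0.4178;  θ2 = -1.3484+1.8719 ≈ 0.5235
arm 3 (φ=240.0°): x'=-0.0684, y'=-0.0620
  A=0.2484, B=-0.4075, C=(l²−L²−A²−y'²−z²)/(2L)=-0.3583
  θ3 = atan2(B,A) + arccos(C/0.4772) = 1.3965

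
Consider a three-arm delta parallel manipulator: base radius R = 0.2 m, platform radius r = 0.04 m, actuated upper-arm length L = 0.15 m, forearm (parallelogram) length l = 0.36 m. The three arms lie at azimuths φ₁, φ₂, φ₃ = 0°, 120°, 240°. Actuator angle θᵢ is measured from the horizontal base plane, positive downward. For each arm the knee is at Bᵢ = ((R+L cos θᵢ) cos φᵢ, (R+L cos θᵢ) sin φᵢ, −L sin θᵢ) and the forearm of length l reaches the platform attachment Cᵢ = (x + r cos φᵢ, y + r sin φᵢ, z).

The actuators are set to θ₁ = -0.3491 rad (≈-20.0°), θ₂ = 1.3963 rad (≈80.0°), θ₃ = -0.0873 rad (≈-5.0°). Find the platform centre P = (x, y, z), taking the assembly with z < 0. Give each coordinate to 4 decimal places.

arm 1 at φ=0.0°: e+L cos θ1 = 0.3010;  O1 = (0.3010, 0.0000, 0.0513)
φ2=120.0°: virtual centre (-0.0930, 0.1611, -0.1477), radius l
O3 = (0.3094·cos240.0°, 0.3094·sin240.0°, 0.0131) = (-0.1547, -0.2680, 0.0131)
eliminate P² terms by subtracting sphere 1 from 2 and 3
plane₁₂: -0.7879x+0.3222y+-0.3981z = -0.0368
det = 0.7160;  x = 0.0263+-0.3324z,  y = -0.0498+0.4225z
sphere 1 gives Az²+Bz+C=0 with A=1.2890, B=0.0379, C=-0.0491;  B²−4AC=0.2544;  roots -0.2103, 0.1809;  negative root z = -0.2103
x = 0.0962, y = -0.1387

(0.0962, -0.1387, -0.2103)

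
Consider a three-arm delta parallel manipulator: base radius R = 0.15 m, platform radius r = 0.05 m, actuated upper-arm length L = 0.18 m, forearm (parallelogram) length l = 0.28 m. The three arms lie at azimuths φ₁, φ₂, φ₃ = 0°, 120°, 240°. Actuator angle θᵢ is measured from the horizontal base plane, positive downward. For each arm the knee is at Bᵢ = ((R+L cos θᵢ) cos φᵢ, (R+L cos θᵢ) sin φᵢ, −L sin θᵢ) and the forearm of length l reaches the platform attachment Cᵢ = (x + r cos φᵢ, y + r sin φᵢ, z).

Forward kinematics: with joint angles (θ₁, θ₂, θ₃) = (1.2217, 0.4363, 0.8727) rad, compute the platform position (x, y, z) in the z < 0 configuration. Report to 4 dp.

centre 1 = (0.1616·cos0.0°, 0.1616·sin0.0°, -0.1691) = (0.1616, 0.0000, -0.1691)
centre 2 = (0.2631·cos120.0°, 0.2631·sin120.0°, -0.0761) = (-0.1316, 0.2279, -0.0761)
arm 3 at φ=240.0°: ρ3 = 0.2157;  centre 3 = (-0.1078, -0.1868, -0.1379)
subtract pairs → two planes through P
[-0.5863 0.4558 0.1862]·P = 0.0203;  [-0.5388 -0.3736 0.0625]·P = 0.0108
Cramer: x(z) = -0.0270+0.2110z;  y(z) = 0.0099-0.1370z
into |P−centre ₁|² = l²: 1.0633z² + 0.2560z + -0.0142 = 0;  Δ = 0.1257;  z = -0.2871 or 0.0464 → z<0 root = -0.2871
x = -0.0875, y = 0.0492

(-0.0875, 0.0492, -0.2871)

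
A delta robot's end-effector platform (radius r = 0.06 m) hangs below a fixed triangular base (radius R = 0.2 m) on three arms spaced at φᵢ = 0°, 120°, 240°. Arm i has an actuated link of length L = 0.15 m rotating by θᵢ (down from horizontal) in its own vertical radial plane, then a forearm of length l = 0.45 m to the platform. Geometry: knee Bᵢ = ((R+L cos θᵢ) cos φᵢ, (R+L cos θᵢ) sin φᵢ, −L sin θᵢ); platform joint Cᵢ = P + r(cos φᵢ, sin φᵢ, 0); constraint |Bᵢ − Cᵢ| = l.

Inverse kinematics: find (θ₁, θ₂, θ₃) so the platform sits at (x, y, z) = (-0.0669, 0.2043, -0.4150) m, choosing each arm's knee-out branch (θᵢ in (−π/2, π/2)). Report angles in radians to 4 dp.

rotate P by −φ1: (-0.0669, 0.2043, -0.4150)
  A=0.2069, B=-0.4150, C=(l²−L²−A²−y'²−z²)/(2L)=-0.2559
  γ=atan2(-0.4150,0.2069)=-1.1083;  ψ=arccos(-0.5519)=2.1554;  θ1=γ+ψ≈1.0471
φ2=120.0° → target in arm frame (0.2104, -0.0442)
  A=-0.0704, B=-0.4150, C=(l²−L²−A²−y'²−z²)/(2L)=0.0029
  γ=atan2(-0.4150,-0.0704)=-1.7388;  ψ=arccos(0.0069)=1.5639;  θ2=γ+ψ≈-0.1749
arm 3 (φ=240.0°): x'=-0.1435, y'=-0.1601
  e−x'=0.2835;  (l²−L²−(e−x')²−y'²−z²)/2L = -0.3274
  √(A²+B²)=0.5026;  θ3 = -0.9715+2.2802 ≈ 1.3087

θ₁ = 1.0471, θ₂ = -0.1749, θ₃ = 1.3087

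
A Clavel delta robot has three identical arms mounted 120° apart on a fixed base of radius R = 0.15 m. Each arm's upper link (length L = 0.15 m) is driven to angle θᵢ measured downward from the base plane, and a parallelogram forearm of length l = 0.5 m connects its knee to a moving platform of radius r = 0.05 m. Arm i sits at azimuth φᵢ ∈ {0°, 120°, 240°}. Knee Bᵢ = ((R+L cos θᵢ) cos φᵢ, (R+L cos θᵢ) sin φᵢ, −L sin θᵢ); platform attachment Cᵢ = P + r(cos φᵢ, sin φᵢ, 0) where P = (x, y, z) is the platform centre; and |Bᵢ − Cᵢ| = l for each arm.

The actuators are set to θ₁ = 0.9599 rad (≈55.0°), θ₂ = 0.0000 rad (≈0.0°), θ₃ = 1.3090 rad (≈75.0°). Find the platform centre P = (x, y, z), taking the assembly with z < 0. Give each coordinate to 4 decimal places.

centre 1 = (0.1860·cos0.0°, 0.1860·sin0.0°, -0.1229) = (0.1860, 0.0000, -0.1229)
arm 2 at φ=120.0°: ρ2 = 0.2500;  centre 2 = (-0.1250, 0.2165, 0.0000)
φ3=240.0°: virtual centre (-0.0694, -0.1202, -0.1449), radius l
subtract pairs → two planes through P
linear system: -0.6221x+0.4330y = 0.0128−0.2457z; -0.5109x+-0.2404y = -0.0094−-0.0440z
Cramer: x(z) = 0.0027+0.1079z;  y(z) = 0.0335-0.4125z
into |P−centre ₁|² = l²: 1.1818z² + 0.1786z + -0.2002 = 0;  Δ = 0.9782;  z = -0.4940 or 0.3429 → z<0 root = -0.4940
x = -0.0506, y = 0.2372

(-0.0506, 0.2372, -0.4940)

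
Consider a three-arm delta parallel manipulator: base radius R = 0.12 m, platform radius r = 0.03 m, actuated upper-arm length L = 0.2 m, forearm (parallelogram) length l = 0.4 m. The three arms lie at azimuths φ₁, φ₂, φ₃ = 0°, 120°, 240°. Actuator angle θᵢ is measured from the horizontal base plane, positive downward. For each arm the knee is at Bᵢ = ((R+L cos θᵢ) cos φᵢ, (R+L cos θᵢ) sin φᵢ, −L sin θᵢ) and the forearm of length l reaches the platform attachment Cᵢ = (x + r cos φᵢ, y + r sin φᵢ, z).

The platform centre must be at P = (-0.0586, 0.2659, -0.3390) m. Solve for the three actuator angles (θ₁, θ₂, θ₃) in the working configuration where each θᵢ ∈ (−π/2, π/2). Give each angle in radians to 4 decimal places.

arm 1 (φ=0.0°): x'=-0.0586, y'=0.2659
  e−x'=0.1486;  (l²−L²−(e−x')²−y'²−z²)/2L = -0.2193
  γ=atan2(-0.3390,0.1486)=-1.1577;  ψ=arccos(-0.5924)=2.2048;  θ1=γ+ψ≈1.0471
rotate P by −φ2: (0.2596, -0.0822, -0.3390)
  A=-0.1696, B=-0.3390, C=(l²−L²−A²−y'²−z²)/(2L)=-0.0761
  θ2 = atan2(B,A) + arccos(C/0.3790) = -0.2617
arm 3 (φ=240.0°): x'=-0.2010, y'=-0.1837
  A cos θ + B sin θ = C:  0.2910·cos θ + -0.3390·sin θ = -0.2833
  √(A²+B²)=0.4468;  θ3 = -0.8615+2.2578 ≈ 1.3963

θ₁ = 1.0471, θ₂ = -0.2617, θ₃ = 1.3963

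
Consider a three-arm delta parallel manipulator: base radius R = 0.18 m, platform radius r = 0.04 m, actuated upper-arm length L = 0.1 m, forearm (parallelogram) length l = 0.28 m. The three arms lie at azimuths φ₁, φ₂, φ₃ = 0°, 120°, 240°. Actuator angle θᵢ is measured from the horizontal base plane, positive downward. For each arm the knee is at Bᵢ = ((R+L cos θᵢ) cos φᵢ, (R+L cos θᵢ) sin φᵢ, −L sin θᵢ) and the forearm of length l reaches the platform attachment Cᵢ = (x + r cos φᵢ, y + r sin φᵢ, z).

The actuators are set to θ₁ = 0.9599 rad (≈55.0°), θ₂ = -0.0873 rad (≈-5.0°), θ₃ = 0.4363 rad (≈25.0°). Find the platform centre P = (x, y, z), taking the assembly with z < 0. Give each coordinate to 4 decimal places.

(-0.0570, 0.0270, -0.1959)

O1 = (0.1974·cos0.0°, 0.1974·sin0.0°, -0.0819) = (0.1974, 0.0000, -0.0819)
φ2=120.0°: virtual centre (-0.1198, 0.2075, 0.0087), radius l
arm 3 at φ=240.0°: ρ3 = 0.2306;  O3 = (-0.1153, -0.1997, -0.0423)
|O₂|²−|O₁|² = 0.0118;  |O₃|²−|O₁|² = 0.0093
plane₁₂: -0.6343x+0.4150y+0.1813z = 0.0118
Cramer: x(z) = -0.0168+0.2053z;  y(z) = 0.0029-0.1229z
into |P−O₁|² = l²: 1.0573z² + 0.0752z + -0.0258 = 0;  Δ = 0.1149;  z = -0.1959 or 0.1248 → z<0 root = -0.1959
x = -0.0570, y = 0.0270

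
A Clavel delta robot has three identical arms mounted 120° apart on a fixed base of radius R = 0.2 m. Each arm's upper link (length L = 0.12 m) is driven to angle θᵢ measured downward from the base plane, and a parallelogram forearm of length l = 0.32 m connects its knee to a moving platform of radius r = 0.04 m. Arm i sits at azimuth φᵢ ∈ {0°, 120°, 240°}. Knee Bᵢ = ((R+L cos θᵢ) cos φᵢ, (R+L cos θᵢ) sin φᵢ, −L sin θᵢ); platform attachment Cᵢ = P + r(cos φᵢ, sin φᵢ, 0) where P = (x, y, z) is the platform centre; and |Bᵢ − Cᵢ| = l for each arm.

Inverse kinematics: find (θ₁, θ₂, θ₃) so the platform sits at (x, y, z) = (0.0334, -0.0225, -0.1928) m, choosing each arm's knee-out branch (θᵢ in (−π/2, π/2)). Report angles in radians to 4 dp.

φ1=0.0° → target in arm frame (0.0334, -0.0225)
  e−x'=0.1266;  (l²−L²−(e−x')²−y'²−z²)/2L = 0.1429
  √(A²+B²)=0.2306;  θ1 = -0.9898+0.9027 ≈ -0.0871
φ2=120.0° → target in arm frame (-0.0362, -0.0177)
  A cos θ + B sin θ = C:  0.1962·cos θ + -0.1928·sin θ = 0.0501
  √(A²+B²)=0.2751;  θ2 = -0.7767+1.3876 ≈ 0.6109
φ3=240.0° → target in arm frame (0.0028, 0.0402)
  A=0.1572, B=-0.1928, C=(l²−L²−A²−y'²−z²)/(2L)=0.1021
  γ=atan2(-0.1928,0.1572)=-0.8867;  ψ=arccos(0.4103)=1.1480;  θ3=γ+ψ≈0.2613

θ₁ = -0.0871, θ₂ = 0.6109, θ₃ = 0.2613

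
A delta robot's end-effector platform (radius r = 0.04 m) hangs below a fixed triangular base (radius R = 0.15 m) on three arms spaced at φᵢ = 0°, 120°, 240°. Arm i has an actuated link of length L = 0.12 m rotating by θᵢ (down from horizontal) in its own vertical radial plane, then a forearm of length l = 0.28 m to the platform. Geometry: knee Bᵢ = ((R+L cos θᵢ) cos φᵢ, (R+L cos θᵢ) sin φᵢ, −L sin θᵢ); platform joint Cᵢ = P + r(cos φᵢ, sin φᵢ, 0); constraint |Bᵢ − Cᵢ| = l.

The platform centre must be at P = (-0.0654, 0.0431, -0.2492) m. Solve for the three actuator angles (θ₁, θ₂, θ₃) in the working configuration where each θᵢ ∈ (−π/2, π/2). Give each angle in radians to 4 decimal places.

θ₁ = 1.0468, θ₂ = 0.1744, θ₃ = 0.6979

rotate P by −φ1: (-0.0654, 0.0431, -0.2492)
  A=0.1754, B=-0.2492, C=(l²−L²−A²−y'²−z²)/(2L)=-0.1280
  θ1 = atan2(B,A) + arccos(C/0.3047) = 1.0468
φ2=120.0° → target in arm frame (0.0700, 0.0351)
  e−x'=0.0400;  (l²−L²−(e−x')²−y'²−z²)/2L = -0.0039
  θ2 = atan2(B,A) + arccos(C/0.2524) = 0.1744
φ3=240.0° → target in arm frame (-0.0046, -0.0782)
  e−x'=0.1146;  (l²−L²−(e−x')²−y'²−z²)/2L = -0.0723
  θ3 = atan2(B,A) + arccos(C/0.2743) = 0.6979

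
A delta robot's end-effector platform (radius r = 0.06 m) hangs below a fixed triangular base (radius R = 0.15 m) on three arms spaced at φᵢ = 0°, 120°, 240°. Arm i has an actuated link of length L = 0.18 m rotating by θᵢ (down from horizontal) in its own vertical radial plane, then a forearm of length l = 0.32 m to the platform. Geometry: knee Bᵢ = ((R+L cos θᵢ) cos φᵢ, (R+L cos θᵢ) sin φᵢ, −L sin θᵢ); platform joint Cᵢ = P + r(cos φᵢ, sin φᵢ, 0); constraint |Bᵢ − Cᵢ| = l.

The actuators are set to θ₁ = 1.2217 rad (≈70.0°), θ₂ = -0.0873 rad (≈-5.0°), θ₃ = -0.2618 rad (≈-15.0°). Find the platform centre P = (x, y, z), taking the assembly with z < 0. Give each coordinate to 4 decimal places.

arm 1 at φ=0.0°: (R−r)+L cos θ1 = 0.1516;  O1 = (0.1516, 0.0000, -0.1691)
φ2=120.0°: virtual centre (-0.1347, 0.2332, 0.0157), radius l
O3 = (0.2639·cos240.0°, 0.2639·sin240.0°, 0.0466) = (-0.1319, -0.2285, 0.0466)
subtract pairs → two planes through P
linear system: -0.5725x+0.4665y = 0.0212−0.3697z; -0.5670x+-0.4570y = 0.0202−0.4315z
det = 0.5261;  x = -0.0363+0.7037z,  y = 0.0008+0.0711z
quadratic in z: (1.5002)z²+(0.0740)z+(-0.0385)=0, √Δ=0.4862 → z ∈ {-0.1867, 0.1374}; z = -0.1867 (taking z<0)
x = -0.1677, y = -0.0124

(-0.1677, -0.0124, -0.1867)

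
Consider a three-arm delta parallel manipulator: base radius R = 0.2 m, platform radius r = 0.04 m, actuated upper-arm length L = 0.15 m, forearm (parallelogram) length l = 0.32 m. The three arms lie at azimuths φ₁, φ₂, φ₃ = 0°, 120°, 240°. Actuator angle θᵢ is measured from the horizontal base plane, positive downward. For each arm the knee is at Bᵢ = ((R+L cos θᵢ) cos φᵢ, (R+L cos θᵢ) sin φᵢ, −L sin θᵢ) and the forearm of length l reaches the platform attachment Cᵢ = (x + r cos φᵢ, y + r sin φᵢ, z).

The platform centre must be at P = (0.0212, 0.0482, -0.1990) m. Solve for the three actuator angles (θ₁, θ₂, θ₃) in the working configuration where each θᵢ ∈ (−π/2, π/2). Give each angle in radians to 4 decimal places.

φ1=0.0° → target in arm frame (0.0212, 0.0482)
  e−x'=0.1388;  (l²−L²−(e−x')²−y'²−z²)/2L = 0.0624
  θ1 = atan2(B,A) + arccos(C/0.2426) = 0.3491
rotate P by −φ2: (0.0311, -0.0425, -0.1990)
  e−x'=0.1289;  (l²−L²−(e−x')²−y'²−z²)/2L = 0.0730
  γ=atan2(-0.1990,0.1289)=-0.9962;  ψ=arccos(0.3078)=1.2579;  θ2=γ+ψ≈0.2618
rotate P by −φ3: (-0.0523, -0.0057, -0.1990)
  e−x'=0.2123;  (l²−L²−(e−x')²−y'²−z²)/2L = -0.0161
  √(A²+B²)=0.2910;  θ3 = -0.7530+1.6261 ≈ 0.8731

θ₁ = 0.3491, θ₂ = 0.2618, θ₃ = 0.8731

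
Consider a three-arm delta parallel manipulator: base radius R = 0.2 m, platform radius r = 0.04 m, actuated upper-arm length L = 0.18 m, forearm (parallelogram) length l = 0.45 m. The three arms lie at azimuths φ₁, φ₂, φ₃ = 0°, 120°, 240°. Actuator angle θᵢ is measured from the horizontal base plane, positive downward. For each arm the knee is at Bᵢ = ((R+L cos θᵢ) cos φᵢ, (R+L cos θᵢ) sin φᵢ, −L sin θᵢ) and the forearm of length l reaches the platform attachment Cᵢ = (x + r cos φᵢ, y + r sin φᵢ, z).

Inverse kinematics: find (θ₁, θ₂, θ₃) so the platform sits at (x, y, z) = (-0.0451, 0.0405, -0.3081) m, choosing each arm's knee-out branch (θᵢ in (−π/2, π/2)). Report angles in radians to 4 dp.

arm 1 (φ=0.0°): x'=-0.0451, y'=0.0405
  A cos θ + B sin θ = C:  0.2051·cos θ + -0.3081·sin θ = 0.0874
  θ1 = atan2(B,A) + arccos(C/0.3701) = 0.3489
φ2=120.0° → target in arm frame (0.0576, 0.0188)
  A=0.1024, B=-0.3081, C=(l²−L²−A²−y'²−z²)/(2L)=0.1787
  √(A²+B²)=0.3247;  θ2 = -1.2500+0.9879 ≈ -0.2621
arm 3 (φ=240.0°): x'=-0.0125, y'=-0.0593
  A=0.1725, B=-0.3081, C=(l²−L²−A²−y'²−z²)/(2L)=0.1164
  θ3 = atan2(B,A) + arccos(C/0.3531) = 0.1746

θ₁ = 0.3489, θ₂ = -0.2621, θ₃ = 0.1746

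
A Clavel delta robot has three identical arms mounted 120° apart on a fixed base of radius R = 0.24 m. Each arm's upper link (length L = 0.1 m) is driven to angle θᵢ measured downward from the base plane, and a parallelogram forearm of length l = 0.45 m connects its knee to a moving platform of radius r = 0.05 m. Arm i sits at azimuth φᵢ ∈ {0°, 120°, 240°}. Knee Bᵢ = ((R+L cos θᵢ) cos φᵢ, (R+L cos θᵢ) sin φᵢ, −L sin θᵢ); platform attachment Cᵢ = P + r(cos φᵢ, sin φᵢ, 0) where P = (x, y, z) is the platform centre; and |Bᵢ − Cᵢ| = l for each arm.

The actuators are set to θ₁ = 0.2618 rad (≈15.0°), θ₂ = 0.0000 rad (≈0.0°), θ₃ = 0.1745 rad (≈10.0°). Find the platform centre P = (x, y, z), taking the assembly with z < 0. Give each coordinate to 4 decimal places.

(-0.0155, 0.0130, -0.3592)

O1 = (0.2866·cos0.0°, 0.2866·sin0.0°, -0.0259) = (0.2866, 0.0000, -0.0259)
arm 2 at φ=120.0°: e+L cos θ2 = 0.2900;  O2 = (-0.1450, 0.2511, 0.0000)
φ3=240.0°: virtual centre (-0.1442, -0.2498, -0.0174), radius l
|O₂|²−|O₁|² = 0.0013;  |O₃|²−|O₁|² = 0.0007
[-0.8632 0.5023 0.0518]·P = 0.0013;  [-0.8617 -0.4997 0.0170]·P = 0.0007
Cramer: x(z) = -0.0012+0.0398z;  y(z) = 0.0006-0.0346z
into |P−O₁|² = l²: 1.0028z² + 0.0288z + -0.1190 = 0;  Δ = 0.4783;  z = -0.3592 or 0.3305 → z<0 root = -0.3592
x = -0.0155, y = 0.0130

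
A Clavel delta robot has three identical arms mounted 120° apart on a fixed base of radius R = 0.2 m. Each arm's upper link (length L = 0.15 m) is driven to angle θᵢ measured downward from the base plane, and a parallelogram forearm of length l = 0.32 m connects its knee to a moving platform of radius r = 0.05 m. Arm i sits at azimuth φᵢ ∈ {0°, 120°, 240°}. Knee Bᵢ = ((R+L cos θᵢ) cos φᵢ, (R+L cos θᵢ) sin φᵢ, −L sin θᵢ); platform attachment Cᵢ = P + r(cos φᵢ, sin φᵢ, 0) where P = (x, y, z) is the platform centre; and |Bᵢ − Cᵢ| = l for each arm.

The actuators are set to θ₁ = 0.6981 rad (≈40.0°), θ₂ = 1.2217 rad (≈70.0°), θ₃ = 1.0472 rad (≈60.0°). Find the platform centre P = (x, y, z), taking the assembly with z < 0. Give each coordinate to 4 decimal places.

φ1=0.0°: virtual centre (0.2649, 0.0000, -0.0964), radius l
φ2=120.0°: virtual centre (-0.1007, 0.1743, -0.1410), radius l
O3 = (0.2250·cos240.0°, 0.2250·sin240.0°, -0.1299) = (-0.1125, -0.1949, -0.1299)
eliminate P² terms by subtracting sphere 1 from 2 and 3
linear system: -0.7311x+0.3487y = -0.0191−-0.0891z; -0.7548x+-0.3897y = -0.0120−-0.0670z
Cramer: x(z) = 0.0212-0.1059z;  y(z) = -0.0103+0.0333z
sphere 1 gives Az²+Bz+C=0 with A=1.0123, B=0.2438, C=-0.0336;  B²−4AC=0.1955;  roots -0.3388, 0.0980;  negative root z = -0.3388
x = 0.0571, y = -0.0216

(0.0571, -0.0216, -0.3388)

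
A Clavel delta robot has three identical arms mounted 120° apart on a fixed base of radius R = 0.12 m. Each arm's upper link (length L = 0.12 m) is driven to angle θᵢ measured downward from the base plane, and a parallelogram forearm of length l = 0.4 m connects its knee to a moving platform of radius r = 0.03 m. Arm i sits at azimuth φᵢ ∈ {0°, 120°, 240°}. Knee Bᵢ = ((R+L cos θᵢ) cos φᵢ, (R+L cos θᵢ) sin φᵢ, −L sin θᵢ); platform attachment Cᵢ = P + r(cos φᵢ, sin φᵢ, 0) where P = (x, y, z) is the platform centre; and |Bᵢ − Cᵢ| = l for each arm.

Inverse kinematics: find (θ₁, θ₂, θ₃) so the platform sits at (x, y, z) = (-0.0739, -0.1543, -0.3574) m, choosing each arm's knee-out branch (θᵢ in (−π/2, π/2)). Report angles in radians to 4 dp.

θ₁ = 0.7850, θ₂ = 0.8726, θ₃ = -0.3495

arm 1 (φ=0.0°): x'=-0.0739, y'=-0.1543
  A cos θ + B sin θ = C:  0.1639·cos θ + -0.3574·sin θ = -0.1367
  γ=atan2(-0.3574,0.1639)=-1.1408;  ψ=arccos(-0.3477)=1.9259;  θ1=γ+ψ≈0.7850
φ2=120.0° → target in arm frame (-0.0967, 0.1411)
  e−x'=0.1867;  (l²−L²−(e−x')²−y'²−z²)/2L = -0.1538
  θ2 = atan2(B,A) + arccos(C/0.4032) = 0.8726
arm 3 (φ=240.0°): x'=0.1706, y'=0.0132
  e−x'=-0.0806;  (l²−L²−(e−x')²−y'²−z²)/2L = 0.0467
  θ3 = atan2(B,A) + arccos(C/0.3664) = -0.3495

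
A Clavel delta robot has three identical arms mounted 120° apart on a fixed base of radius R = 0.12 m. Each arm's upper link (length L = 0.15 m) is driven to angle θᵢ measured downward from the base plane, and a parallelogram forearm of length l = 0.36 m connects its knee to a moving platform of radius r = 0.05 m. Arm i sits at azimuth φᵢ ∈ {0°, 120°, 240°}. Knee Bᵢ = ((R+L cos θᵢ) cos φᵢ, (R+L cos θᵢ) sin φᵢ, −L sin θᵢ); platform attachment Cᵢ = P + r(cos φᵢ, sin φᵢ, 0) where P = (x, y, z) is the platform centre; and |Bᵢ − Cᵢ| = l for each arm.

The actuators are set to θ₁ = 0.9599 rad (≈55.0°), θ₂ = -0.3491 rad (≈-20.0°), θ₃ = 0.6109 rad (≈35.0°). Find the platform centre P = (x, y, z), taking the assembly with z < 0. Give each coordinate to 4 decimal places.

O1 = (0.1560·cos0.0°, 0.1560·sin0.0°, -0.1229) = (0.1560, 0.0000, -0.1229)
φ2=120.0°: virtual centre (-0.1055, 0.1827, 0.0513), radius l
φ3=240.0°: virtual centre (-0.0964, -0.1670, -0.0860), radius l
|O₂|²−|O₁|² = 0.0077;  |O₃|²−|O₁|² = 0.0052
[-0.5230 0.3654 0.3484]·P = 0.0077;  [-0.5050 -0.3341 0.0737]·P = 0.0052
Cramer: x(z) = -0.0124+0.3989z;  y(z) = 0.0033-0.3824z
sphere 1 gives Az²+Bz+C=0 with A=1.3054, B=0.1088, C=-0.0861;  B²−4AC=0.4615;  roots -0.3019, 0.2185;  negative root z = -0.3019
x = -0.1328, y = 0.1188

(-0.1328, 0.1188, -0.3019)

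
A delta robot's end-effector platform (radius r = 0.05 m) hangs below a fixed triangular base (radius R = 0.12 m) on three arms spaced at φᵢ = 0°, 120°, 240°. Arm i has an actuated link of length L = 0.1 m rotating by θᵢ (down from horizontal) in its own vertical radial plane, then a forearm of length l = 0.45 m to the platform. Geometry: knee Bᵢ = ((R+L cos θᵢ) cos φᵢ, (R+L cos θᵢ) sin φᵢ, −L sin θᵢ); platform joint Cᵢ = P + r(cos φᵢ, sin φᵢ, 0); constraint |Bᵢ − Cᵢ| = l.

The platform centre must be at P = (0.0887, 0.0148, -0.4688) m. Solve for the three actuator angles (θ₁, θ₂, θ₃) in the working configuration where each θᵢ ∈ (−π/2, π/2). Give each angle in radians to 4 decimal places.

θ₁ = 0.2614, θ₂ = 0.6977, θ₃ = 0.7848

rotate P by −φ1: (0.0887, 0.0148, -0.4688)
  A=-0.0187, B=-0.4688, C=(l²−L²−A²−y'²−z²)/(2L)=-0.1392
  θ1 = atan2(B,A) + arccos(C/0.4692) = 0.2614
arm 2 (φ=120.0°): x'=-0.0315, y'=-0.0842
  A cos θ + B sin θ = C:  0.1015·cos θ + -0.4688·sin θ = -0.2234
  γ=atan2(-0.4688,0.1015)=-1.3575;  ψ=arccos(-0.4657)=2.0552;  θ2=γ+ψ≈0.6977
arm 3 (φ=240.0°): x'=-0.0572, y'=0.0694
  A cos θ + B sin θ = C:  0.1272·cos θ + -0.4688·sin θ = -0.2413
  √(A²+B²)=0.4857;  θ3 = -1.3059+2.0907 ≈ 0.7848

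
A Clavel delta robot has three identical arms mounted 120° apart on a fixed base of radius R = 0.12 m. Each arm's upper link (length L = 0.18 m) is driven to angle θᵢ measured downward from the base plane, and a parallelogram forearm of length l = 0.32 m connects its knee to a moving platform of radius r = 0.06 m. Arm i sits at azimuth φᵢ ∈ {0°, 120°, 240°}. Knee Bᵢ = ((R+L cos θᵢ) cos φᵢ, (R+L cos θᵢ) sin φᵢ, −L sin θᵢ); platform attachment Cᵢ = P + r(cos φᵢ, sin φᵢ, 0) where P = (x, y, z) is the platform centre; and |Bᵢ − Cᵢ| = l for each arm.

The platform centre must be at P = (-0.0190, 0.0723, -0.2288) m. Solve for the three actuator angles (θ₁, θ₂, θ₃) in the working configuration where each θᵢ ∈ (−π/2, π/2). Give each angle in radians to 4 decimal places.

φ1=0.0° → target in arm frame (-0.0190, 0.0723)
  A cos θ + B sin θ = C:  0.0790·cos θ + -0.2288·sin θ = 0.0172
  √(A²+B²)=0.2421;  θ1 = -1.2383+1.4998 ≈ 0.2615
arm 2 (φ=120.0°): x'=0.0721, y'=-0.0197
  A=-0.0121, B=-0.2288, C=(l²−L²−A²−y'²−z²)/(2L)=0.0475
  θ2 = atan2(B,A) + arccos(C/0.2291) = -0.2619
arm 3 (φ=240.0°): x'=-0.0531, y'=-0.0526
  A cos θ + B sin θ = C:  0.1131·cos θ + -0.2288·sin θ = 0.0058
  γ=atan2(-0.2288,0.1131)=-1.1117;  ψ=arccos(0.0227)=1.5481;  θ3=γ+ψ≈0.4364

θ₁ = 0.2615, θ₂ = -0.2619, θ₃ = 0.4364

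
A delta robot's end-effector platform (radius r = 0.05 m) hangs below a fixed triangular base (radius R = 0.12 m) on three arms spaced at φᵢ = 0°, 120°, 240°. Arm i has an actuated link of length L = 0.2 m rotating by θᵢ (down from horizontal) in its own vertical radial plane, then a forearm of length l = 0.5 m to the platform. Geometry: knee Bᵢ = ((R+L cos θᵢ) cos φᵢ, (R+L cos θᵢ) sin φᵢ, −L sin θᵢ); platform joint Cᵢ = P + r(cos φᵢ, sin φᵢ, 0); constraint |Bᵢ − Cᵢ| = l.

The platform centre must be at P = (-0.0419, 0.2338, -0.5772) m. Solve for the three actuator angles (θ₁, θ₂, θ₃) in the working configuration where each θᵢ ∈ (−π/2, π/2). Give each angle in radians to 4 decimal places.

rotate P by −φ1: (-0.0419, 0.2338, -0.5772)
  e−x'=0.1119;  (l²−L²−(e−x')²−y'²−z²)/2L = -0.4759
  θ1 = atan2(B,A) + arccos(C/0.5879) = 1.1346
φ2=120.0° → target in arm frame (0.2234, -0.0806)
  A=-0.1534, B=-0.5772, C=(l²−L²−A²−y'²−z²)/(2L)=-0.3830
  √(A²+B²)=0.5972;  θ2 = -1.8306+2.2670 ≈ 0.4364
φ3=240.0° → target in arm frame (-0.1815, -0.1532)
  e−x'=0.2515;  (l²−L²−(e−x')²−y'²−z²)/2L = -0.5247
  γ=atan2(-0.5772,0.2515)=-1.1598;  ψ=arccos(-0.8334)=2.5560;  θ3=γ+ψ≈1.3962

θ₁ = 1.1346, θ₂ = 0.4364, θ₃ = 1.3962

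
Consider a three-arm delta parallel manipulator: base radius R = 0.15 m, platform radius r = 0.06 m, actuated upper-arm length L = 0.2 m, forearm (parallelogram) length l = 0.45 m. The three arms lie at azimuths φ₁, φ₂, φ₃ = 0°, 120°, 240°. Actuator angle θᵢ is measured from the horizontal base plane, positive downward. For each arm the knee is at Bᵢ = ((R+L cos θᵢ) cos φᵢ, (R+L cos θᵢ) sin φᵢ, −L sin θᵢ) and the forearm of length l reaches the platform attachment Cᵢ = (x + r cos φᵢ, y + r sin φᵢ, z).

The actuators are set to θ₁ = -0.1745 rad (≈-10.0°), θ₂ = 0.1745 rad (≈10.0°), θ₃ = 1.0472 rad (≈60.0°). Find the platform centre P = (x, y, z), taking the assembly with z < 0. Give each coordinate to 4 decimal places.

(0.1513, 0.1606, -0.3631)

φ1=0.0°: virtual centre (0.2870, 0.0000, 0.0347), radius l
centre 2 = (0.2870·cos120.0°, 0.2870·sin120.0°, -0.0347) = (-0.1435, 0.2485, -0.0347)
arm 3 at φ=240.0°: e+L cos θ3 = 0.1900;  centre 3 = (-0.0950, -0.1645, -0.1732)
|centre ₂|²−|centre ₁|² = 0.0000;  |centre ₃|²−|centre ₁|² = -0.0175
plane₁₂: -0.8609x+0.4970y+-0.1389z = 0.0000
det = 0.6630;  x = 0.0131+-0.3807z,  y = 0.0227+-0.3799z
quadratic in z: (1.2893)z²+(0.1219)z+(-0.1258)=0, √Δ=0.8145 → z ∈ {-0.3631, 0.2686}; z = -0.3631 (taking z<0)
x = 0.1513, y = 0.1606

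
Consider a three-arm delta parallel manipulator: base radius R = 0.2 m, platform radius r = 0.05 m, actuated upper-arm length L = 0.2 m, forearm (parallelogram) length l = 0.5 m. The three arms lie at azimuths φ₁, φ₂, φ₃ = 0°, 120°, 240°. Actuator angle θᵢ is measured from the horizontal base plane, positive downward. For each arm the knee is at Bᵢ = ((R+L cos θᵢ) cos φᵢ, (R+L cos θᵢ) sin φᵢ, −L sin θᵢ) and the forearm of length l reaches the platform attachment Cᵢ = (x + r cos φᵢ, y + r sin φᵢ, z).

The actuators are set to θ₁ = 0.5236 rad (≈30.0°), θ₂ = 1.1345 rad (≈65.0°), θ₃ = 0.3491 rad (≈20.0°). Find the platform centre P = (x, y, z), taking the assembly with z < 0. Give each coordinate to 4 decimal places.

φ1=0.0°: virtual centre (0.3232, 0.0000, -0.1000), radius l
arm 2 at φ=120.0°: ρ2 = 0.2345;  centre 2 = (-0.1173, 0.2031, -0.1813)
centre 3 = (0.3379·cos240.0°, 0.3379·sin240.0°, -0.0684) = (-0.1690, -0.2927, -0.0684)
eliminate P² terms by subtracting sphere 1 from 2 and 3
plane₁₂: -0.8809x+0.4062y+-0.1625z = -0.0266
Cramer: x(z) = 0.0151-0.0759z;  y(z) = -0.0329+0.2356z
sphere 1 gives Az²+Bz+C=0 with A=1.0612, B=0.2313, C=-0.1440;  B²−4AC=0.6646;  roots -0.4931, 0.2751;  negative root z = -0.4931
x = 0.0525, y = -0.1490

(0.0525, -0.1490, -0.4931)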